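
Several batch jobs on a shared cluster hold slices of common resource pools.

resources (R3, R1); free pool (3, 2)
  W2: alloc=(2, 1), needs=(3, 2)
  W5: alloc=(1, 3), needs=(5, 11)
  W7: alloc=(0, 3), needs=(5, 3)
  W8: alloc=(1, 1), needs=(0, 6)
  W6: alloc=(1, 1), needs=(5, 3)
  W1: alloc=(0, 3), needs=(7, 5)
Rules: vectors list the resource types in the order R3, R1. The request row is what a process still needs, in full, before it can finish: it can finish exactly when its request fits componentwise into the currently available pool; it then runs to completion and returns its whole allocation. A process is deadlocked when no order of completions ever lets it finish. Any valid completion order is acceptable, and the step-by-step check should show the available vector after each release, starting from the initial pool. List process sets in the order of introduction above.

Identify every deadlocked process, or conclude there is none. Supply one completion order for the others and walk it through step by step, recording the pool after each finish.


No process is deadlocked.
Key observation: the pool covers W2 at once, and every later process fits after earlier releases.
The rest can finish in the order W2, W6, W7, W8, W1, W5. Check, step by step:
  pool = (3, 2)
  W2 needs (3, 2) <= (3, 2) -> finishes; pool += (2, 1) = (5, 3)
  W6 needs (5, 3) <= (5, 3) -> finishes; pool += (1, 1) = (6, 4)
  W7 needs (5, 3) <= (6, 4) -> finishes; pool += (0, 3) = (6, 7)
  W8 needs (0, 6) <= (6, 7) -> finishes; pool += (1, 1) = (7, 8)
  W1 needs (7, 5) <= (7, 8) -> finishes; pool += (0, 3) = (7, 11)
  W5 needs (5, 11) <= (7, 11) -> finishes; pool += (1, 3) = (8, 14)


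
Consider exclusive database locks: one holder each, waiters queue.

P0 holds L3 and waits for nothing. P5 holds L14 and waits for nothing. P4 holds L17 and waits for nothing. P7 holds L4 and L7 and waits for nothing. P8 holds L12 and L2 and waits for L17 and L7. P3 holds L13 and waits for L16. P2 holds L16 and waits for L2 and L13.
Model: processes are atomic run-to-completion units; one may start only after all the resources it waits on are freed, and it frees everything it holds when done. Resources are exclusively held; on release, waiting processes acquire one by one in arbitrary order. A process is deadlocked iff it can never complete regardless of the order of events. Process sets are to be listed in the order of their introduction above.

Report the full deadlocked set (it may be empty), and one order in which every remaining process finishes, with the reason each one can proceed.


The deadlocked set is P3 and P2.
Key observation: the waits loop around P3 -> P2 -> P3 with no way out; no other process is dragged down with it.
The rest can finish in the order P4, P0, P5, P7, P8.
Step-by-step check:
  P4 waits on nothing -> runs at once and releases L17
  P0 waits on nothing -> runs at once and releases L3
  P5 waits on nothing -> runs at once and releases L14
  P7 waits on nothing -> runs at once and releases L4 and L7
  P8: everything it awaited (L17 and L7) is free; runs, freeing L12 and L2


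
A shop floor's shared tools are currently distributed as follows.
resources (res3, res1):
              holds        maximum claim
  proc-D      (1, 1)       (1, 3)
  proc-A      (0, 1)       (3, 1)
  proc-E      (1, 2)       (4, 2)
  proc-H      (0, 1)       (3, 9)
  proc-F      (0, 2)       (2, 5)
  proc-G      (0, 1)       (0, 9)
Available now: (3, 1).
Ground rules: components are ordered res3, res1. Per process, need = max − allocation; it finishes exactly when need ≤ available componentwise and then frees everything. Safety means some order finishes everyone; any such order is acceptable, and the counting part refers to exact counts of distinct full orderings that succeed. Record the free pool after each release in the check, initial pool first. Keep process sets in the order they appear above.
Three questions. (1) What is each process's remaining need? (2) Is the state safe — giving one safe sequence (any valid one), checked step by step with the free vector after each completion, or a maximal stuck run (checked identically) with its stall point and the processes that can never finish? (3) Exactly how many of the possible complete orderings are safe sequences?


(1) Remaining need (order res3, res1):
  proc-D: (0, 2)
  proc-A: (3, 0)
  proc-E: (3, 0)
  proc-H: (3, 8)
  proc-F: (2, 3)
  proc-G: (0, 8)
(2) UNSAFE.
Key observation: no order helps: past proc-E, proc-A, proc-F, proc-D, the free pool tops out at (5, 7), below what each blocked process needs in res1.
Going as far as possible: proc-E, proc-A, proc-F, proc-D; after that, nothing fits. Step-by-step check:
  pool = (3, 1)
  proc-E needs (3, 0) <= (3, 1) -> finishes; pool += (1, 2) = (4, 3)
  proc-A needs (3, 0) <= (4, 3) -> finishes; pool += (0, 1) = (4, 4)
  proc-F needs (2, 3) <= (4, 4) -> finishes; pool += (0, 2) = (4, 6)
  proc-D needs (0, 2) <= (4, 6) -> finishes; pool += (1, 1) = (5, 7)
  blocked: proc-H wants (3, 8), pool (5, 7) — not enough res1
  blocked: proc-G wants (0, 8), pool (5, 7) — not enough res1
Permanently blocked: proc-H and proc-G.
(3) Exactly 0 of the possible complete orderings are safe sequences.


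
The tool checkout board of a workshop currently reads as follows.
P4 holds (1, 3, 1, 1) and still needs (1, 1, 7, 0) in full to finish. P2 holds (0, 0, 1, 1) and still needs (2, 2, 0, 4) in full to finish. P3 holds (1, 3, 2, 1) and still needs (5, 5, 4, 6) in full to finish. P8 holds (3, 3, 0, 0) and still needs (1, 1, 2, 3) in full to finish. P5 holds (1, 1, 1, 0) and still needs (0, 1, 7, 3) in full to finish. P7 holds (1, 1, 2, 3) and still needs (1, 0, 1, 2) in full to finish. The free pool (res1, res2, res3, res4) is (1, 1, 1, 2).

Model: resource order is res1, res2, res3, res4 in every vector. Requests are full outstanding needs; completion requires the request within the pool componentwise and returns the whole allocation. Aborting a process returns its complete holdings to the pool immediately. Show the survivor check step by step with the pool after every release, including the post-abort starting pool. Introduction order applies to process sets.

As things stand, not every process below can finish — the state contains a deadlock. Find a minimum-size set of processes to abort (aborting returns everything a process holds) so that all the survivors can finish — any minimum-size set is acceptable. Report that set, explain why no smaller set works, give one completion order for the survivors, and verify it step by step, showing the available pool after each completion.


Minimum abort set: P5.
Key observation: P4 could never have finished before the abort; with (1, 1, 1, 0) returned by P5, it fits at step 5.
No smaller set exists: with zero aborts the deadlock remains.
One survivor order: P7, P8, P2, P3, P4. Check, step by step (post-abort pool first):
  pool = (2, 2, 2, 2)
  P7 needs (1, 0, 1, 2) <= (2, 2, 2, 2) -> finishes; pool += (1, 1, 2, 3) = (3, 3, 4, 5)
  P8 needs (1, 1, 2, 3) <= (3, 3, 4, 5) -> finishes; pool += (3, 3, 0, 0) = (6, 6, 4, 5)
  P2 needs (2, 2, 0, 4) <= (6, 6, 4, 5) -> finishes; pool += (0, 0, 1, 1) = (6, 6, 5, 6)
  P3 needs (5, 5, 4, 6) <= (6, 6, 5, 6) -> finishes; pool += (1, 3, 2, 1) = (7, 9, 7, 7)
  P4 needs (1, 1, 7, 0) <= (7, 9, 7, 7) -> finishes; pool += (1, 3, 1, 1) = (8, 12, 8, 8)


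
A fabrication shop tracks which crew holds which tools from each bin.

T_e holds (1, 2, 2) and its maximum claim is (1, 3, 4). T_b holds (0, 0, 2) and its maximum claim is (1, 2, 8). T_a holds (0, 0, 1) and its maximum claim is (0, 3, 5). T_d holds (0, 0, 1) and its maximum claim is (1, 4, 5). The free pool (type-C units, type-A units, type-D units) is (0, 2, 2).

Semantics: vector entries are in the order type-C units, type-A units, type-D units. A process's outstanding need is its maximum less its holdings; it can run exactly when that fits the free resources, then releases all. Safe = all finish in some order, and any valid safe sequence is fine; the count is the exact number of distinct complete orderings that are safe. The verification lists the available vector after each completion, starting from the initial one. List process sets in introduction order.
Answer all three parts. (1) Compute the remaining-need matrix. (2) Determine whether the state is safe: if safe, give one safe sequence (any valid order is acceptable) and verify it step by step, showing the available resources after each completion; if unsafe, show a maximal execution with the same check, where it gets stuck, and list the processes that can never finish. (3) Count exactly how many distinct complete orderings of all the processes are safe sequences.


(1) Remaining need (order type-C units, type-A units, type-D units):
  T_e: (0, 1, 2)
  T_b: (1, 2, 6)
  T_a: (0, 3, 4)
  T_d: (1, 4, 4)
(2) The state is SAFE; one workable sequence: T_e, T_a, T_d, T_b.
Key observation: reading the order forward, T_e is the first process whose need (0, 1, 2) meets the free pool (0, 2, 2) exactly on a resource it requests.
Verifying each step:
  pool = (0, 2, 2)
  T_e: need (0, 1, 2) fits (0, 2, 2); releases (1, 2, 2), pool now (1, 4, 4)
  T_a: need (0, 3, 4) fits (1, 4, 4); releases (0, 0, 1), pool now (1, 4, 5)
  T_d: need (1, 4, 4) fits (1, 4, 5); releases (0, 0, 1), pool now (1, 4, 6)
  T_b: need (1, 2, 6) fits (1, 4, 6); releases (0, 0, 2), pool now (1, 4, 8)
(3) Exactly 2 of the possible complete orderings are safe sequences.


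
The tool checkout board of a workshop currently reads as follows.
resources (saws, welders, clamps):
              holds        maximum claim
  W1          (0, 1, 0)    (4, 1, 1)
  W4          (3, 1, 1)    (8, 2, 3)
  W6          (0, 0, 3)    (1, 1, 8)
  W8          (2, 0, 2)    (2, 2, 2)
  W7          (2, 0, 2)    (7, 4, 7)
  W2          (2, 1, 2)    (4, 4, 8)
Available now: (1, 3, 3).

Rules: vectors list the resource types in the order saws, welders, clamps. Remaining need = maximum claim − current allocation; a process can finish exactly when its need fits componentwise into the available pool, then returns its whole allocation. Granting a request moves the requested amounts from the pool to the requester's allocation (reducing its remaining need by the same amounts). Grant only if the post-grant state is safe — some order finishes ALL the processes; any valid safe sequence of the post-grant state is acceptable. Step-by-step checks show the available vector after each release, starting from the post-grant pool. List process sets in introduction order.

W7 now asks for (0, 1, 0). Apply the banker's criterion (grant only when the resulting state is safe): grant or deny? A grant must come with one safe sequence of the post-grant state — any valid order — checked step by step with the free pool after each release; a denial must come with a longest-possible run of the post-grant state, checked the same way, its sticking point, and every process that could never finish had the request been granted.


DENY — the pretend-granted state is unsafe.
Key observation: after W8, W6 the pool peaks at (3, 2, 8), and each blocked process is short somewhere: W1 on saws; W4 on saws; W7 on saws, welders; W2 on welders.
After a pretend grant, a maximal execution: W8, W6 — then nothing else fits. Check, step by step:
  pool = (1, 2, 3)
  run W8 (needs (0, 2, 0), free (1, 2, 3)); after release of (2, 0, 2) the pool is (3, 2, 5)
  run W6 (needs (1, 1, 5), free (3, 2, 5)); after release of (0, 0, 3) the pool is (3, 2, 8)
  W1 cannot run: need (4, 0, 1) vs free (3, 2, 8) (insufficient saws)
  W4 cannot run: need (5, 1, 2) vs free (3, 2, 8) (insufficient saws)
  W7 cannot run: need (5, 3, 5) vs free (3, 2, 8) (insufficient saws and welders)
  W2 cannot run: need (2, 3, 6) vs free (3, 2, 8) (insufficient welders)
Had the request been granted, W1, W4, W7 and W2 could never finish.


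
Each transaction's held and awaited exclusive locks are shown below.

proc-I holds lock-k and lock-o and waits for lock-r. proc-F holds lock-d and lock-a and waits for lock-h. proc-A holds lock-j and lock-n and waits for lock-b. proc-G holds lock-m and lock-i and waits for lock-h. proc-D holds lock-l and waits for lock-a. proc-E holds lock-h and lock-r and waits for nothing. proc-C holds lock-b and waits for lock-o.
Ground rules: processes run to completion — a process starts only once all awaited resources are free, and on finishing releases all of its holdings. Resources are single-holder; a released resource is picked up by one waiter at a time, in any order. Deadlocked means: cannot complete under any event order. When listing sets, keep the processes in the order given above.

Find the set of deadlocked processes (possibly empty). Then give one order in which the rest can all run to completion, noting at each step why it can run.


The deadlocked set is empty.
Key observation: the wait relation is loop-free; peeling off processes with no waits unwinds the whole state.
A valid finishing order for the others: proc-E, proc-G, proc-F, proc-I, proc-C, proc-A, proc-D.
Step-by-step check:
  proc-E: no waits; runs immediately, freeing lock-h and lock-r
  proc-G waits on lock-h — all released -> runs and releases lock-m and lock-i
  proc-F waits on lock-h — all released -> runs and releases lock-d and lock-a
  proc-I waits on lock-r — all released -> runs and releases lock-k and lock-o
  proc-C waits on lock-o — all released -> runs and releases lock-b
  proc-A waits on lock-b — all released -> runs and releases lock-j and lock-n
  proc-D waits on lock-a — all released -> runs and releases lock-l


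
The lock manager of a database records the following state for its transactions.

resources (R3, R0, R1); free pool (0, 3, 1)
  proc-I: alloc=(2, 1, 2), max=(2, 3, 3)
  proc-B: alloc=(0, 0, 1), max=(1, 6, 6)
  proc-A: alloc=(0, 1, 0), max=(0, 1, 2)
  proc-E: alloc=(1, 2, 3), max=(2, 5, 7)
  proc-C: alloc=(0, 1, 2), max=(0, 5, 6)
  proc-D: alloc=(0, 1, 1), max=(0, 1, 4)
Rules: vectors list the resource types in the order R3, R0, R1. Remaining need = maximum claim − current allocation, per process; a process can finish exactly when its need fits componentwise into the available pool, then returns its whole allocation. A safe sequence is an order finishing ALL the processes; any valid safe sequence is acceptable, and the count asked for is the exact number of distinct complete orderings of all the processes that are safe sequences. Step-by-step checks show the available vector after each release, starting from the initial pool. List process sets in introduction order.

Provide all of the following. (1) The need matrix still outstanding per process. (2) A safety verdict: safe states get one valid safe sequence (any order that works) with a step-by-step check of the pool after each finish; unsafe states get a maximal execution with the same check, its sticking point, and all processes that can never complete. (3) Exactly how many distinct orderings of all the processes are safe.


(1) Remaining need (order R3, R0, R1):
  proc-I: (0, 2, 1)
  proc-B: (1, 6, 5)
  proc-A: (0, 0, 2)
  proc-E: (1, 3, 4)
  proc-C: (0, 4, 4)
  proc-D: (0, 0, 3)
(2) SAFE. One safe sequence: proc-I, proc-D, proc-A, proc-C, proc-E, proc-B.
Key observation: proc-I marks the first exact bind of the order: its need (0, 2, 1) fits the free (0, 3, 1) with zero slack on a requested resource.
Verifying each step:
  pool = (0, 3, 1)
  run proc-I (needs (0, 2, 1), free (0, 3, 1)); after release of (2, 1, 2) the pool is (2, 4, 3)
  run proc-D (needs (0, 0, 3), free (2, 4, 3)); after release of (0, 1, 1) the pool is (2, 5, 4)
  run proc-A (needs (0, 0, 2), free (2, 5, 4)); after release of (0, 1, 0) the pool is (2, 6, 4)
  run proc-C (needs (0, 4, 4), free (2, 6, 4)); after release of (0, 1, 2) the pool is (2, 7, 6)
  run proc-E (needs (1, 3, 4), free (2, 7, 6)); after release of (1, 2, 3) the pool is (3, 9, 9)
  run proc-B (needs (1, 6, 5), free (3, 9, 9)); after release of (0, 0, 1) the pool is (3, 9, 10)
(3) Precisely 20 of the possible complete orderings are safe sequences.


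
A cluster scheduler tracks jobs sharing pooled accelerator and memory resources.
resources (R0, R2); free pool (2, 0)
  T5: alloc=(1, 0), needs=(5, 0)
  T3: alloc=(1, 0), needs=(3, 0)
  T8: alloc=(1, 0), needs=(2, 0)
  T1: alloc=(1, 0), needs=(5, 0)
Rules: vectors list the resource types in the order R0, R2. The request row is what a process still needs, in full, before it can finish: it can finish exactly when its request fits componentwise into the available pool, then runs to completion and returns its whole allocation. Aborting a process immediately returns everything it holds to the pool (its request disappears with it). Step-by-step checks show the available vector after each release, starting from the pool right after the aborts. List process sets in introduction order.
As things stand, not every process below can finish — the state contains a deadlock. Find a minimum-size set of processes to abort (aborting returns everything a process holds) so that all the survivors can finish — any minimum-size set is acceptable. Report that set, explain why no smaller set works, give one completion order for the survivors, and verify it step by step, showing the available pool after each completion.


The answer: abort T5.
Key observation: the deadlocked T1 becomes finishable only because T5 released (1, 0); it completes at step 3 below.
Why nothing smaller works: aborting no one leaves the state deadlocked as given.
Survivors finish in the order: T8, T3, T1. Step-by-step check (pool after the aborts first):
  pool = (3, 0)
  run T8 (needs (2, 0), free (3, 0)); after release of (1, 0) the pool is (4, 0)
  run T3 (needs (3, 0), free (4, 0)); after release of (1, 0) the pool is (5, 0)
  run T1 (needs (5, 0), free (5, 0)); after release of (1, 0) the pool is (6, 0)


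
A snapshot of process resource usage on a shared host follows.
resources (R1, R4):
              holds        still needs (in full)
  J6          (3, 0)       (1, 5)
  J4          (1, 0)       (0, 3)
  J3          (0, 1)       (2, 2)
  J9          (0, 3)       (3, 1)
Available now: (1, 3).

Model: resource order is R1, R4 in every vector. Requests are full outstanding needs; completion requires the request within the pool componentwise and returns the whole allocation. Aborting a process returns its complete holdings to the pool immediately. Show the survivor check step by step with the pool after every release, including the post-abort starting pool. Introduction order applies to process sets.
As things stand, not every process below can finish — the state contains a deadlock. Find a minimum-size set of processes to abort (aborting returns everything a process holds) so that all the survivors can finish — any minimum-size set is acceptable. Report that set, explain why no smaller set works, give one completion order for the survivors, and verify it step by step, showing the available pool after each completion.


The answer: abort J9.
Key observation: aborting J9 returns (0, 3), and J6 — hopeless before — runs at step 2 with the returned capacity in the pool.
Why nothing smaller works: aborting no one leaves the state deadlocked as given.
One survivor order: J4, J6, J3. Step-by-step check (post-abort pool first):
  pool = (1, 6)
  J4 needs (0, 3) <= (1, 6) -> finishes; pool += (1, 0) = (2, 6)
  J6 needs (1, 5) <= (2, 6) -> finishes; pool += (3, 0) = (5, 6)
  J3 needs (2, 2) <= (5, 6) -> finishes; pool += (0, 1) = (5, 7)


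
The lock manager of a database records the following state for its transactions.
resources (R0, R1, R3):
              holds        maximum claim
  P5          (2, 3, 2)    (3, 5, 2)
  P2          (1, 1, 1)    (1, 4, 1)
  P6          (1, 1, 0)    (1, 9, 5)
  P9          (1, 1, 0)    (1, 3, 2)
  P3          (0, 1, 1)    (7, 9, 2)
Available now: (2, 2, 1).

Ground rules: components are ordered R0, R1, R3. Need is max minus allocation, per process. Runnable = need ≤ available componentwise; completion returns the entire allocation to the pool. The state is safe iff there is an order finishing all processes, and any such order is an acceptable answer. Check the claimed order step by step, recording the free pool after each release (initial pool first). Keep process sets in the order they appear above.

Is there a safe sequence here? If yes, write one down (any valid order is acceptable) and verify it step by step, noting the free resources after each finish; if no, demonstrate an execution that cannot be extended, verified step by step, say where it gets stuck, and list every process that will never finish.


The state is UNSAFE.
Key observation: R1 is the bottleneck — with P5, P2, P9 done the pool holds (6, 7, 4), short of every remaining need.
Going as far as possible: P5, P2, P9; after that, nothing fits. Check, step by step:
  pool = (2, 2, 1)
  run P5 (needs (1, 2, 0), free (2, 2, 1)); after release of (2, 3, 2) the pool is (4, 5, 3)
  run P2 (needs (0, 3, 0), free (4, 5, 3)); after release of (1, 1, 1) the pool is (5, 6, 4)
  run P9 (needs (0, 2, 2), free (5, 6, 4)); after release of (1, 1, 0) the pool is (6, 7, 4)
  P6 still needs (0, 8, 5) but only (6, 7, 4) is free — short on R1 and R3
  P3 still needs (7, 8, 1) but only (6, 7, 4) is free — short on R0 and R1
Permanently blocked: P6 and P3.


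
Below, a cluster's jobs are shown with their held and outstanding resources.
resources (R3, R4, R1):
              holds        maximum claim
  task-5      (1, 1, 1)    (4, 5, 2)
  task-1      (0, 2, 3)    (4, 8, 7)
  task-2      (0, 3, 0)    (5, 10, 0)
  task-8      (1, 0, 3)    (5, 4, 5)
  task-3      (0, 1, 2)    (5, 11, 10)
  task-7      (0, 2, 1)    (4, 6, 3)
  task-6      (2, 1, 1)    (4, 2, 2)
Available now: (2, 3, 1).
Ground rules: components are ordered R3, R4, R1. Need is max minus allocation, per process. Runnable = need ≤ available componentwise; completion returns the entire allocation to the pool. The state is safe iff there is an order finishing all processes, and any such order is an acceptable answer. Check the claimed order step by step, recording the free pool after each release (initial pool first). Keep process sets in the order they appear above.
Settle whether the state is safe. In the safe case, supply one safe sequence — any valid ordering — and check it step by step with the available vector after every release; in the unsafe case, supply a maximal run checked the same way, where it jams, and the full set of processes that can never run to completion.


SAFE. One safe sequence: task-6, task-7, task-8, task-5, task-2, task-1, task-3.
Key observation: reading the order forward, task-6 is the first process whose need (2, 1, 1) meets the free pool (2, 3, 1) exactly on a resource it requests.
Verifying each step:
  pool = (2, 3, 1)
  run task-6 (needs (2, 1, 1), free (2, 3, 1)); after release of (2, 1, 1) the pool is (4, 4, 2)
  run task-7 (needs (4, 4, 2), free (4, 4, 2)); after release of (0, 2, 1) the pool is (4, 6, 3)
  run task-8 (needs (4, 4, 2), free (4, 6, 3)); after release of (1, 0, 3) the pool is (5, 6, 6)
  run task-5 (needs (3, 4, 1), free (5, 6, 6)); after release of (1, 1, 1) the pool is (6, 7, 7)
  run task-2 (needs (5, 7, 0), free (6, 7, 7)); after release of (0, 3, 0) the pool is (6, 10, 7)
  run task-1 (needs (4, 6, 4), free (6, 10, 7)); after release of (0, 2, 3) the pool is (6, 12, 10)
  run task-3 (needs (5, 10, 8), free (6, 12, 10)); after release of (0, 1, 2) the pool is (6, 13, 12)


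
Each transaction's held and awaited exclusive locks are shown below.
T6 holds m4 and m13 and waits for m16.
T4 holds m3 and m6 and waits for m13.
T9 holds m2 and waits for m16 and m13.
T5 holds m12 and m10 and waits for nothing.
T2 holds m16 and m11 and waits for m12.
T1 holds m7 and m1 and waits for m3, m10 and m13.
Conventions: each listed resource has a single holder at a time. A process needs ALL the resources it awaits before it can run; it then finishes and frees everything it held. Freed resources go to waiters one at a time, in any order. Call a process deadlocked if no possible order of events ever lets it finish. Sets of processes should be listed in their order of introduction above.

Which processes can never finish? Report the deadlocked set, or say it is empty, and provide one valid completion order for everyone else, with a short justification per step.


Nothing here is deadlocked.
Key observation: no waiting chain loops back on itself — every chain ends at a process that waits on nothing, so everyone eventually runs.
One completion order for the rest: T5, T2, T6, T9, T4, T1.
Step-by-step check:
  T5 waits on nothing -> runs at once and releases m12 and m10
  T2 waits on m12 — all released -> runs and releases m16 and m11
  T6 waits on m16 — all released -> runs and releases m4 and m13
  T9 waits on m16 and m13 — all released -> runs and releases m2
  T4 waits on m13 — all released -> runs and releases m3 and m6
  T1 waits on m3, m10 and m13 — all released -> runs and releases m7 and m1


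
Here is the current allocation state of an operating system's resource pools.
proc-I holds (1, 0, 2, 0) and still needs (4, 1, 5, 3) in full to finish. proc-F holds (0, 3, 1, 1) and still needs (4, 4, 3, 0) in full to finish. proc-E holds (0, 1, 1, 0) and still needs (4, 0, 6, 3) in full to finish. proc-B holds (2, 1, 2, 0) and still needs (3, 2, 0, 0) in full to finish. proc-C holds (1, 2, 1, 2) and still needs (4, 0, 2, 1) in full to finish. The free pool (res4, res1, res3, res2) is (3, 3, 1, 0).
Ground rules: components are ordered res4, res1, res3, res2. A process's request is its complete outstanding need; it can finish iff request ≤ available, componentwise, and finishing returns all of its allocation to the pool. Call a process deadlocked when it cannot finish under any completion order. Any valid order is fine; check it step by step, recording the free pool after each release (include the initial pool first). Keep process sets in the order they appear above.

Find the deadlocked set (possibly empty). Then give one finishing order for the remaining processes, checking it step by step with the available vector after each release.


Nothing here is deadlocked.
Key observation: beginning at proc-B, releases accumulate fast enough that every process eventually fits.
A valid finishing order for the others: proc-B, proc-F, proc-C, proc-I, proc-E. Check, step by step:
  pool = (3, 3, 1, 0)
  proc-B: need (3, 2, 0, 0) fits (3, 3, 1, 0); releases (2, 1, 2, 0), pool now (5, 4, 3, 0)
  proc-F: need (4, 4, 3, 0) fits (5, 4, 3, 0); releases (0, 3, 1, 1), pool now (5, 7, 4, 1)
  proc-C: need (4, 0, 2, 1) fits (5, 7, 4, 1); releases (1, 2, 1, 2), pool now (6, 9, 5, 3)
  proc-I: need (4, 1, 5, 3) fits (6, 9, 5, 3); releases (1, 0, 2, 0), pool now (7, 9, 7, 3)
  proc-E: need (4, 0, 6, 3) fits (7, 9, 7, 3); releases (0, 1, 1, 0), pool now (7, 10, 8, 3)


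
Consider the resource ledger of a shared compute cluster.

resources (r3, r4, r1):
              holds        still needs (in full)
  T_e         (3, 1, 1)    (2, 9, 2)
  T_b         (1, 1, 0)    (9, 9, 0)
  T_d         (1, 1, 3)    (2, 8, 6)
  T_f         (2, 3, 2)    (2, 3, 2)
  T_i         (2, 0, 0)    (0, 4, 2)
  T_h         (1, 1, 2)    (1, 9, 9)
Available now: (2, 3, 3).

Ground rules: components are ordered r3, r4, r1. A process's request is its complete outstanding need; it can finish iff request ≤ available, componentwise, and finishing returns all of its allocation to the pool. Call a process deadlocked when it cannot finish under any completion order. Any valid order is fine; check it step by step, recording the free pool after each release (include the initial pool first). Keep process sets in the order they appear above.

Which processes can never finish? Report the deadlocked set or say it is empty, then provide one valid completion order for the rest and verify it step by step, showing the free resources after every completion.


Deadlocked: T_e, T_b, T_d and T_h.
Key observation: the wall is r4: completing T_f, T_i brings the pool only to (6, 6, 5), and all the rest need more.
One completion order for the rest: T_f, T_i. Verifying each step:
  pool = (2, 3, 3)
  T_f: need (2, 3, 2) fits (2, 3, 3); releases (2, 3, 2), pool now (4, 6, 5)
  T_i: need (0, 4, 2) fits (4, 6, 5); releases (2, 0, 0), pool now (6, 6, 5)
The stuck group stays short no matter what:
  T_e still needs (2, 9, 2) but only (6, 6, 5) is free — short on r4
  T_b still needs (9, 9, 0) but only (6, 6, 5) is free — short on r3 and r4
  T_d still needs (2, 8, 6) but only (6, 6, 5) is free — short on r4 and r1
  T_h still needs (1, 9, 9) but only (6, 6, 5) is free — short on r4 and r1


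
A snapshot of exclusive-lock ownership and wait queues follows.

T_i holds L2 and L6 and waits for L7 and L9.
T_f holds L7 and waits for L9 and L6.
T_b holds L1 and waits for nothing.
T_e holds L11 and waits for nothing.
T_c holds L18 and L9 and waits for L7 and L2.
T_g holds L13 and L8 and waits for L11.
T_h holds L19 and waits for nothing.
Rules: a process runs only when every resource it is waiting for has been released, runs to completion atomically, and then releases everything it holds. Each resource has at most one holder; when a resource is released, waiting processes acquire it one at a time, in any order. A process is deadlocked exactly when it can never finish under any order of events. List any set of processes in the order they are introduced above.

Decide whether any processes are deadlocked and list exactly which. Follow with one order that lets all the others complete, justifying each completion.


Deadlocked set: T_i, T_f and T_c.
Key observation: the wait chain closes on itself along T_i -> T_f -> T_i; T_c is caught in further circular waits.
The rest can finish in the order T_e, T_b, T_h, T_g.
Check, step by step:
  T_e: no waits; runs immediately, freeing L11
  T_b: no waits; runs immediately, freeing L1
  T_h: no waits; runs immediately, freeing L19
  T_g waits on L11 — all released -> runs and releases L13 and L8


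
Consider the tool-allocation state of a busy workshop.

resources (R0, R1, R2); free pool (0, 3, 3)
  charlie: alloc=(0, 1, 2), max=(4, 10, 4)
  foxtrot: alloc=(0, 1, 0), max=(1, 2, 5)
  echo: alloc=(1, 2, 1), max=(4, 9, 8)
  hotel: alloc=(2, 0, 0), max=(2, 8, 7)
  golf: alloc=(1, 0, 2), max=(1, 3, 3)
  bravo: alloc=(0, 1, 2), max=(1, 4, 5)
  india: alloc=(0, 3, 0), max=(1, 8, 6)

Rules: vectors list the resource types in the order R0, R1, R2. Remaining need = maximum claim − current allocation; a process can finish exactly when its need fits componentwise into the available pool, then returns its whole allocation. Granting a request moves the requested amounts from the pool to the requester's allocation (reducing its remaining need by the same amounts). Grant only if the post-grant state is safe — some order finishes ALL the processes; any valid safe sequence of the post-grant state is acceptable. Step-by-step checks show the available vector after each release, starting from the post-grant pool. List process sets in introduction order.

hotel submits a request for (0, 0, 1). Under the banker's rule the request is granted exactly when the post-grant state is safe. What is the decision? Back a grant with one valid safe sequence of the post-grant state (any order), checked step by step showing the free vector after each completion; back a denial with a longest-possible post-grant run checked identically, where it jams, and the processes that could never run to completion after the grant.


GRANT: granting preserves safety; a valid post-grant sequence is golf, bravo, foxtrot, india, hotel, echo, charlie.
Key observation: the grant leaves (0, 3, 2) free — enough for golf, whose release restarts the cascade.
Verifying the post-grant state step by step:
  pool = (0, 3, 2)
  golf needs (0, 3, 1) <= (0, 3, 2) -> finishes; pool += (1, 0, 2) = (1, 3, 4)
  bravo needs (1, 3, 3) <= (1, 3, 4) -> finishes; pool += (0, 1, 2) = (1, 4, 6)
  foxtrot needs (1, 1, 5) <= (1, 4, 6) -> finishes; pool += (0, 1, 0) = (1, 5, 6)
  india needs (1, 5, 6) <= (1, 5, 6) -> finishes; pool += (0, 3, 0) = (1, 8, 6)
  hotel needs (0, 8, 6) <= (1, 8, 6) -> finishes; pool += (2, 0, 1) = (3, 8, 7)
  echo needs (3, 7, 7) <= (3, 8, 7) -> finishes; pool += (1, 2, 1) = (4, 10, 8)
  charlie needs (4, 9, 2) <= (4, 10, 8) -> finishes; pool += (0, 1, 2) = (4, 11, 10)


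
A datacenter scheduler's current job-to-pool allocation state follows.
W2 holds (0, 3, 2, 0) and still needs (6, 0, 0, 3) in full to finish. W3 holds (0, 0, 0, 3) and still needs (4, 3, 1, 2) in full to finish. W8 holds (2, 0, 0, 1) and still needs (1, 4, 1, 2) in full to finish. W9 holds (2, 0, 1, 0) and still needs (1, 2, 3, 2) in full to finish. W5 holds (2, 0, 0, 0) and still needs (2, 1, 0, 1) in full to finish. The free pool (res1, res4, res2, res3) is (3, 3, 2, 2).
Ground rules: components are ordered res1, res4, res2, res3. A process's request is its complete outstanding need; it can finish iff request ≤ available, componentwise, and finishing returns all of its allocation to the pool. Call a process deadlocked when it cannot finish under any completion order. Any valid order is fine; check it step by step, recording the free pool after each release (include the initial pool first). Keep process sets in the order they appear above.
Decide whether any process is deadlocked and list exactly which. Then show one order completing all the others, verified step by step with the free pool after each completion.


Deadlocked set: W2, W8 and W9.
Key observation: after W5, W3 the pool peaks at (5, 3, 2, 5), and each blocked process is short somewhere: W2 on res1; W8 on res4; W9 on res2.
One completion order for the rest: W5, W3. Walking it through:
  pool = (3, 3, 2, 2)
  W5 needs (2, 1, 0, 1) <= (3, 3, 2, 2) -> finishes; pool += (2, 0, 0, 0) = (5, 3, 2, 2)
  W3 needs (4, 3, 1, 2) <= (5, 3, 2, 2) -> finishes; pool += (0, 0, 0, 3) = (5, 3, 2, 5)
None of the blocked processes ever fits:
  W2 still needs (6, 0, 0, 3) but only (5, 3, 2, 5) is free — short on res1
  W8 still needs (1, 4, 1, 2) but only (5, 3, 2, 5) is free — short on res4
  W9 still needs (1, 2, 3, 2) but only (5, 3, 2, 5) is free — short on res2


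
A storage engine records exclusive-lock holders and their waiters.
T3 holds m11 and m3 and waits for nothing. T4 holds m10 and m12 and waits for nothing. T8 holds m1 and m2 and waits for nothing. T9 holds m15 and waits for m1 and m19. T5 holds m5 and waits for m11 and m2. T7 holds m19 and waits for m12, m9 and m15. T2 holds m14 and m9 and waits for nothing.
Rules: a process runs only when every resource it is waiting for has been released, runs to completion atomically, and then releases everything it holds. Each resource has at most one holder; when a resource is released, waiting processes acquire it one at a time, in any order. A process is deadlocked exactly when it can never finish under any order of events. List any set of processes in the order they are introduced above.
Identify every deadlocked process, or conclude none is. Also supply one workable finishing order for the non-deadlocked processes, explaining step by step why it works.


The deadlocked set is T9 and T7.
Key observation: along T9 -> T7 -> T9, each member waits on what the next one holds — a deadlock; no other process is dragged down with it.
The rest can finish in the order T8, T4, T3, T5, T2.
Walking it through:
  T8: no waits; runs immediately, freeing m1 and m2
  T4: no waits; runs immediately, freeing m10 and m12
  T3: no waits; runs immediately, freeing m11 and m3
  T5 waits on m11 and m2 — all released -> runs and releases m5
  T2: no waits; runs immediately, freeing m14 and m9


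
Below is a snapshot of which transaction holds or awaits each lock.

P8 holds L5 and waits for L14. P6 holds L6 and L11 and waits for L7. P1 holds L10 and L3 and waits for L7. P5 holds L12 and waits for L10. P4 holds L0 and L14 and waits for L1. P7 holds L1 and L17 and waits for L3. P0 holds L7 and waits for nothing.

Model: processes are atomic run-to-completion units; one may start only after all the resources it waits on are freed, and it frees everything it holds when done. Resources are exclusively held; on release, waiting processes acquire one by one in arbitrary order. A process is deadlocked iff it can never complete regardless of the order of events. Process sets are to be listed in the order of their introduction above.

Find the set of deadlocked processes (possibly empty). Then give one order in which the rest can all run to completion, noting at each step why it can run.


The deadlocked set is empty.
Key observation: every chain of waits terminates; starting from the processes that wait on nothing, all the rest unlock in turn.
One completion order for the rest: P0, P6, P1, P7, P5, P4, P8.
Check, step by step:
  P0: no waits; runs immediately, freeing L7
  P6 waits on L7 — all released -> runs and releases L6 and L11
  P1 waits on L7 — all released -> runs and releases L10 and L3
  P7 waits on L3 — all released -> runs and releases L1 and L17
  P5 waits on L10 — all released -> runs and releases L12
  P4 waits on L1 — all released -> runs and releases L0 and L14
  P8 waits on L14 — all released -> runs and releases L5


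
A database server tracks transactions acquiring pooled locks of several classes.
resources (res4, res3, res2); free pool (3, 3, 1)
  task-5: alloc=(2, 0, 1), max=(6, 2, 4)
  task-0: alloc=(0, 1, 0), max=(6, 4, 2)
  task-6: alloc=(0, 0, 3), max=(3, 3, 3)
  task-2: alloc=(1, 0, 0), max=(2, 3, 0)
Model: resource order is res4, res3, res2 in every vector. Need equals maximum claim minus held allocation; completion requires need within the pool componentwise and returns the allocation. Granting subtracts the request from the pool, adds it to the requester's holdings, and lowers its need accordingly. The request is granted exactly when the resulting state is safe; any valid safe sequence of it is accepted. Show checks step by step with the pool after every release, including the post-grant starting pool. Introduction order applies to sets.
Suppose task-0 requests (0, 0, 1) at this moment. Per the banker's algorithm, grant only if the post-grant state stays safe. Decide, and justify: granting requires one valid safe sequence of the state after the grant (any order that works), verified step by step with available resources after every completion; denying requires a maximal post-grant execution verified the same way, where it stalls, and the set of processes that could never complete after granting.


GRANT. The post-grant state is safe; one safe sequence: task-2, task-6, task-5, task-0.
Key observation: with (3, 3, 0) left after the transfer, task-2 can run at once — the state stays safe.
Check on the post-grant state, step by step:
  pool = (3, 3, 0)
  run task-2 (needs (1, 3, 0), free (3, 3, 0)); after release of (1, 0, 0) the pool is (4, 3, 0)
  run task-6 (needs (3, 3, 0), free (4, 3, 0)); after release of (0, 0, 3) the pool is (4, 3, 3)
  run task-5 (needs (4, 2, 3), free (4, 3, 3)); after release of (2, 0, 1) the pool is (6, 3, 4)
  run task-0 (needs (6, 3, 1), free (6, 3, 4)); after release of (0, 1, 1) the pool is (6, 4, 5)


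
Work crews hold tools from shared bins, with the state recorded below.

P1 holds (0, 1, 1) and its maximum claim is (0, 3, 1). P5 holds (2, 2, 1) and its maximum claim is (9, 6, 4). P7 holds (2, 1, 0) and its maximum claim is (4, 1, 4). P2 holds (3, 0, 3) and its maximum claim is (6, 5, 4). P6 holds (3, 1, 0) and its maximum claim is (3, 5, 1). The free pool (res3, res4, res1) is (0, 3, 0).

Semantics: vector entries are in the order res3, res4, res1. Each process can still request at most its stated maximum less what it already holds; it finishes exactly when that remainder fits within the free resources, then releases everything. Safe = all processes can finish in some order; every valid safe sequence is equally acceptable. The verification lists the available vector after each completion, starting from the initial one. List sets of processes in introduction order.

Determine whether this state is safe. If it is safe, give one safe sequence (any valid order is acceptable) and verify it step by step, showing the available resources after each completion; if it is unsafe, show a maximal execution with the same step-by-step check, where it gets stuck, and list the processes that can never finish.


The state is SAFE; one workable sequence: P1, P6, P2, P7, P5.
Key observation: P6 marks the first exact bind of the order: its need (0, 4, 1) fits the free (0, 4, 1) with zero slack on a requested resource.
Step-by-step check:
  pool = (0, 3, 0)
  P1 needs (0, 2, 0) <= (0, 3, 0) -> finishes; pool += (0, 1, 1) = (0, 4, 1)
  P6 needs (0, 4, 1) <= (0, 4, 1) -> finishes; pool += (3, 1, 0) = (3, 5, 1)
  P2 needs (3, 5, 1) <= (3, 5, 1) -> finishes; pool += (3, 0, 3) = (6, 5, 4)
  P7 needs (2, 0, 4) <= (6, 5, 4) -> finishes; pool += (2, 1, 0) = (8, 6, 4)
  P5 needs (7, 4, 3) <= (8, 6, 4) -> finishes; pool += (2, 2, 1) = (10, 8, 5)
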